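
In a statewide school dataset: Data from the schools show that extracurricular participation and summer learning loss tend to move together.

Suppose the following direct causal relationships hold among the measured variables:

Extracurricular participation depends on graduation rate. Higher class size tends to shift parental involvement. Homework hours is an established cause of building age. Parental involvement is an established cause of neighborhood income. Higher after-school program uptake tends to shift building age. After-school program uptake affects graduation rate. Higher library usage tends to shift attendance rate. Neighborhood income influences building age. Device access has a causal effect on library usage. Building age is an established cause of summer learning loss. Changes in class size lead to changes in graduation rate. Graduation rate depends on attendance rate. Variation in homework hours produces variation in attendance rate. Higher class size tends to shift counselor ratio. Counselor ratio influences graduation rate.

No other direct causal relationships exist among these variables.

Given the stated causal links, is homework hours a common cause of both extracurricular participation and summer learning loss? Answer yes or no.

yes

Homework hours has a causal path to extracurricular participation (homework hours → attendance rate → graduation rate → extracurricular participation) and to summer learning loss (homework hours → building age → summer learning loss), so it is a common cause of both — a confounder.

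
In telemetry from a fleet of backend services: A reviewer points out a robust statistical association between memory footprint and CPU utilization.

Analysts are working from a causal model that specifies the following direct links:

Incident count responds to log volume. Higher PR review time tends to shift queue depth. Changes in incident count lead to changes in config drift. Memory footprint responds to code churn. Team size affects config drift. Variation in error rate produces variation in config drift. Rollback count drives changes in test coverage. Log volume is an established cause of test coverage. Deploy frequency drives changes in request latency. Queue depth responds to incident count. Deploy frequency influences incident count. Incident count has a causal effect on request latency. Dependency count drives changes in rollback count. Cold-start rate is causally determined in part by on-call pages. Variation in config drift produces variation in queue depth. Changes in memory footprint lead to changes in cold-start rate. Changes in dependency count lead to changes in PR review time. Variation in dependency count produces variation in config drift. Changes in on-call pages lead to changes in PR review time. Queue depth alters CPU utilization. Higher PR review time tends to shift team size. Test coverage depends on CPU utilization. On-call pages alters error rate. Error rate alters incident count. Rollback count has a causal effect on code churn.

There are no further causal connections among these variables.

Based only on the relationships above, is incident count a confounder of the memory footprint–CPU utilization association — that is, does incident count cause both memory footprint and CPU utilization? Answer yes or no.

Incident count has no stated causal path to memory footprint. A confounder must cause both variables, so incident count does not qualify.

no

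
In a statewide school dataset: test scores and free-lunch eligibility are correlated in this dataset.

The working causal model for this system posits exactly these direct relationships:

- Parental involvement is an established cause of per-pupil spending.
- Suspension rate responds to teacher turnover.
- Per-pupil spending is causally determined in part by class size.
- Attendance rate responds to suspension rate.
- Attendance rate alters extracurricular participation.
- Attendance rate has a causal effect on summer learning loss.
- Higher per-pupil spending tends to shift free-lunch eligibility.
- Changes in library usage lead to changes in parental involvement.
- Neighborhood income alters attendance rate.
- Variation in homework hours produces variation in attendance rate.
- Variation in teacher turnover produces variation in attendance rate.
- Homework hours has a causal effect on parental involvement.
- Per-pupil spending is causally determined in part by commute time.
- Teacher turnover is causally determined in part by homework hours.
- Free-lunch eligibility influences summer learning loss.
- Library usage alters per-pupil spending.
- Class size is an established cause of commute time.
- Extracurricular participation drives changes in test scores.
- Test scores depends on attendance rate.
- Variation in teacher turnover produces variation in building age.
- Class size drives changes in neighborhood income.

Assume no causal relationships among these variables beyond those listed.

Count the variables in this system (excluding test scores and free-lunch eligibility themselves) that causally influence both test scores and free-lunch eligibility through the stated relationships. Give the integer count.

2

The common causes are: class size (to test scores via class size → neighborhood income → attendance rate → test scores; to free-lunch eligibility via class size → per-pupil spending → free-lunch eligibility); homework hours (to test scores via homework hours → attendance rate → test scores; to free-lunch eligibility via homework hours → parental involvement → per-pupil spending → free-lunch eligibility).
Every other variable lacks a causal path to at least one of test scores and free-lunch eligibility.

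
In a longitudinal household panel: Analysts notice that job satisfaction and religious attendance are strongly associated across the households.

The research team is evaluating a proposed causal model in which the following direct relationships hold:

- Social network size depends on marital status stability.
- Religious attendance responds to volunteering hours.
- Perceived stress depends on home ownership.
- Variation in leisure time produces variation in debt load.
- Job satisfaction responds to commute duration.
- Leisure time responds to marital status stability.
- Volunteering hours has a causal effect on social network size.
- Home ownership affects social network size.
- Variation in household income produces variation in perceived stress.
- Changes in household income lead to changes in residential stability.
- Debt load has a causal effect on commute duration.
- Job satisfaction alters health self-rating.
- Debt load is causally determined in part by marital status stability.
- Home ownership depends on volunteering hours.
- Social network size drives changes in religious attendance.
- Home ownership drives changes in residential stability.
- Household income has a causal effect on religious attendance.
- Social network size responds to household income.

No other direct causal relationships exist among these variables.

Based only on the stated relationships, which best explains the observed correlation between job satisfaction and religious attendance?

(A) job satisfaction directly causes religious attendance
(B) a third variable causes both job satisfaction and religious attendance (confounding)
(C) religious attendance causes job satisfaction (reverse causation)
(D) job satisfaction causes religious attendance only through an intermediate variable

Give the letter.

B

Marital status stability causes job satisfaction (marital status stability → debt load → commute duration → job satisfaction) and religious attendance (marital status stability → social network size → religious attendance) — a common cause creating the correlation.
There is no stated path from job satisfaction to religious attendance or from religious attendance to job satisfaction, so neither direct nor reverse causation applies.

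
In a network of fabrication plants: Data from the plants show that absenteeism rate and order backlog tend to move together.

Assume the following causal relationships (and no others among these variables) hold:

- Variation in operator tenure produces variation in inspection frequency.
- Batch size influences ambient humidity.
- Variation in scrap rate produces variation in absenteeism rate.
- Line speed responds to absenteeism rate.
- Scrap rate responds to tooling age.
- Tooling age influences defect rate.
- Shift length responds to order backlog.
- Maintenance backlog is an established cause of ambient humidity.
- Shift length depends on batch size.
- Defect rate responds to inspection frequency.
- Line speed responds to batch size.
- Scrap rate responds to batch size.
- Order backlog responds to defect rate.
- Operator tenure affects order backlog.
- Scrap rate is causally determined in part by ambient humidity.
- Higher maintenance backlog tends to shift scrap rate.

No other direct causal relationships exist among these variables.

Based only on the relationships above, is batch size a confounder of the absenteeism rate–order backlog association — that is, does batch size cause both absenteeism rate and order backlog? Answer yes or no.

Batch size has no stated causal path to order backlog. A confounder must cause both variables, so batch size does not qualify.

no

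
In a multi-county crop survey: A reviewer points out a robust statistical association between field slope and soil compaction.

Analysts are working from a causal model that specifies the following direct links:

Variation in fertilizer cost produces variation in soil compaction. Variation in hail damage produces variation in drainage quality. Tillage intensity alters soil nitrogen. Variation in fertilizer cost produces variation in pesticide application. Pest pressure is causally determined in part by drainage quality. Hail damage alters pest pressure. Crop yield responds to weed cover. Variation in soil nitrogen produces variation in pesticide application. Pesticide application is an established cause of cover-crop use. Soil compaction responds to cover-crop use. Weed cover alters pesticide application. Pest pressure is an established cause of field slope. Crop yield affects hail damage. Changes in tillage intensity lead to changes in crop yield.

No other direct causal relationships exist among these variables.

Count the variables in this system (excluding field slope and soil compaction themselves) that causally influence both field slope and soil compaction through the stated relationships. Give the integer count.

The common causes are: tillage intensity (to field slope via tillage intensity → crop yield → hail damage → pest pressure → field slope; to soil compaction via tillage intensity → soil nitrogen → pesticide application → cover-crop use → soil compaction); weed cover (to field slope via weed cover → crop yield → hail damage → pest pressure → field slope; to soil compaction via weed cover → pesticide application → cover-crop use → soil compaction).
Every other variable lacks a causal path to at least one of field slope and soil compaction.

2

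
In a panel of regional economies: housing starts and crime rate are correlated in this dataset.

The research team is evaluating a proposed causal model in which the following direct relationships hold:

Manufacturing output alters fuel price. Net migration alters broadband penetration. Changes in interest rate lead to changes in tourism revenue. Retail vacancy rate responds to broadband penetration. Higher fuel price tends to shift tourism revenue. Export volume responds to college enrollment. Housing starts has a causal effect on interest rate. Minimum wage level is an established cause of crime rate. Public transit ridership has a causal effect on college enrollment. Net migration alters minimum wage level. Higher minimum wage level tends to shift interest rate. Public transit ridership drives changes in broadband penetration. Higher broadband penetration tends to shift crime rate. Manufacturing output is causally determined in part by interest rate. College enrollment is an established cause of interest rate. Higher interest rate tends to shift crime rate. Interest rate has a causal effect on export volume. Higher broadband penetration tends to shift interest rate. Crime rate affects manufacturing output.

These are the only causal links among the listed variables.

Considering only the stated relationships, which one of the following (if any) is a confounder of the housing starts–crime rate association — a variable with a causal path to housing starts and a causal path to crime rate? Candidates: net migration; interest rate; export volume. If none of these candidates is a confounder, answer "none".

none

None of the listed candidates has causal paths to both housing starts and crime rate in the stated relationships, so none is a common cause.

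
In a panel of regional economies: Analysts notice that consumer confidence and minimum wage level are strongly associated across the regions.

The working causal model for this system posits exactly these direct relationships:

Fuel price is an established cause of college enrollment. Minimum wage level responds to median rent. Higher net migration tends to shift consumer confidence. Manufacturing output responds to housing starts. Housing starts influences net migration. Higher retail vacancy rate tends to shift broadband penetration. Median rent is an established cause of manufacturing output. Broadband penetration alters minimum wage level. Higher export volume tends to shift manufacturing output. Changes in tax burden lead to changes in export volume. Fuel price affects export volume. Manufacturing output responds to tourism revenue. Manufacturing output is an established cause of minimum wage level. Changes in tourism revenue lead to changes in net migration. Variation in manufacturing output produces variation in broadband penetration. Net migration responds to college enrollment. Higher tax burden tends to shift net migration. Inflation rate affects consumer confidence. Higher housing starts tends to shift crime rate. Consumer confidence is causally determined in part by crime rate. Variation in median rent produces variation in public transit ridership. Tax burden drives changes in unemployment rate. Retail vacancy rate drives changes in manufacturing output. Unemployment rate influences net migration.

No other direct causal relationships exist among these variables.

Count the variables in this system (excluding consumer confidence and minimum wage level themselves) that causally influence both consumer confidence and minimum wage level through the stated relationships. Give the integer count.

The common causes are: fuel price (to consumer confidence via fuel price → college enrollment → net migration → consumer confidence; to minimum wage level via fuel price → export volume → manufacturing output → minimum wage level); housing starts (to consumer confidence via housing starts → net migration → consumer confidence; to minimum wage level via housing starts → manufacturing output → minimum wage level); tax burden (to consumer confidence via tax burden → net migration → consumer confidence; to minimum wage level via tax burden → export volume → manufacturing output → minimum wage level); tourism revenue (to consumer confidence via tourism revenue → net migration → consumer confidence; to minimum wage level via tourism revenue → manufacturing output → minimum wage level).
Every other variable lacks a causal path to at least one of consumer confidence and minimum wage level.

4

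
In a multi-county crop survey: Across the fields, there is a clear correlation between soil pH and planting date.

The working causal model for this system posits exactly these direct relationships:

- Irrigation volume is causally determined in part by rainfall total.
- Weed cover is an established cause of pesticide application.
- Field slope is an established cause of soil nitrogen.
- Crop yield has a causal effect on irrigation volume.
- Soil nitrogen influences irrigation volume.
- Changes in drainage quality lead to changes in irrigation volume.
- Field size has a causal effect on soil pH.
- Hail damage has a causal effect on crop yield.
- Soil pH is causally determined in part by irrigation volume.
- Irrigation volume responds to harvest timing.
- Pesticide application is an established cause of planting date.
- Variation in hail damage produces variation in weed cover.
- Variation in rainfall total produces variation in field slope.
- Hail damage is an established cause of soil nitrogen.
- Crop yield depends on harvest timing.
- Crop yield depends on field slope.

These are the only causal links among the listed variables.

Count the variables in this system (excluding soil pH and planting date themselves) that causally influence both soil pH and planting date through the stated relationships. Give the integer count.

The common causes are: hail damage (to soil pH via hail damage → crop yield → irrigation volume → soil pH; to planting date via hail damage → weed cover → pesticide application → planting date).
Every other variable lacks a causal path to at least one of soil pH and planting date.

1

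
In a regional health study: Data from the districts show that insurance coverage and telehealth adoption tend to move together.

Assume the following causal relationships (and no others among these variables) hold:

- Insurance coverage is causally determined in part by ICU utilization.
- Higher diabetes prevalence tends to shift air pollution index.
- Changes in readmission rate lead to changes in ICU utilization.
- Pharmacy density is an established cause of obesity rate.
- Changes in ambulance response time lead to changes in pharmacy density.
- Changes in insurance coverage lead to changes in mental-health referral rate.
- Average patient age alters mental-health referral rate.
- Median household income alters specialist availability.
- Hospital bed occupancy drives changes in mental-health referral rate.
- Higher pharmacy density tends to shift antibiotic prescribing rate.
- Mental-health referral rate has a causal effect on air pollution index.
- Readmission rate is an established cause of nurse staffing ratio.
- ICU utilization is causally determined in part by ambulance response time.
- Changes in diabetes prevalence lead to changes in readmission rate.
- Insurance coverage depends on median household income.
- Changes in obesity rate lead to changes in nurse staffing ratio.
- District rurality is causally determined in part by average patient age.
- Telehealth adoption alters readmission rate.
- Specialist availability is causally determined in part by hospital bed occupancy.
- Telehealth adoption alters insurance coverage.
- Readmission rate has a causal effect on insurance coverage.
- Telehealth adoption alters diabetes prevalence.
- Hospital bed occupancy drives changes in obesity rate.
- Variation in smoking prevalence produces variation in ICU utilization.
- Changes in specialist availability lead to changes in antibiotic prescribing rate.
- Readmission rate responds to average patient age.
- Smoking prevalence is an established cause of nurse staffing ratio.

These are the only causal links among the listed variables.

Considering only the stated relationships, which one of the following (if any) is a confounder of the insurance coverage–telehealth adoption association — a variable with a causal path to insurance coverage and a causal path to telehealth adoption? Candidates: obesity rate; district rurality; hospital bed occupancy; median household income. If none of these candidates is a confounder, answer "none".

None of the listed candidates has causal paths to both insurance coverage and telehealth adoption in the stated relationships, so none is a common cause.

none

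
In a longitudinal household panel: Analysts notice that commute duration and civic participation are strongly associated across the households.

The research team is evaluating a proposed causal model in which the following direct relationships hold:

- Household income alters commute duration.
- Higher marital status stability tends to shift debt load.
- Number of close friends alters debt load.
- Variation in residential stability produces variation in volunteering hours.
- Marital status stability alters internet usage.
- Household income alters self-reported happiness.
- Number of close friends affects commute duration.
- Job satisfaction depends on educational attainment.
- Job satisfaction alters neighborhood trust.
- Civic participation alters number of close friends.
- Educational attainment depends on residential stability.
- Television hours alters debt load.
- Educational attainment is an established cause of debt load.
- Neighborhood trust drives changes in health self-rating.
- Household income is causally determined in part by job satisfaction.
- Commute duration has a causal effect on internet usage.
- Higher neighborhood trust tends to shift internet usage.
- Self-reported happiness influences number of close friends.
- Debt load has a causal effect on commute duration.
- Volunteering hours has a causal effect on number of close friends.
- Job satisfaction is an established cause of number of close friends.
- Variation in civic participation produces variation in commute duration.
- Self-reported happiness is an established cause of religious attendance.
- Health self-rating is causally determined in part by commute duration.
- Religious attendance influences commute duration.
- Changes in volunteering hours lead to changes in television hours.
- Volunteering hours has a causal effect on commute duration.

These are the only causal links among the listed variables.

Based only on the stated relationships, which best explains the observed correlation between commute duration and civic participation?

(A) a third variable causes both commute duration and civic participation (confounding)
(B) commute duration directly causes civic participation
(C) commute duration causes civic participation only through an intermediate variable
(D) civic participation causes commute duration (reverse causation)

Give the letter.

D

The stated link runs civic participation → commute duration; commute duration has no causal path to civic participation. No variable causes both, so confounding is ruled out. The correlation reflects reverse causation.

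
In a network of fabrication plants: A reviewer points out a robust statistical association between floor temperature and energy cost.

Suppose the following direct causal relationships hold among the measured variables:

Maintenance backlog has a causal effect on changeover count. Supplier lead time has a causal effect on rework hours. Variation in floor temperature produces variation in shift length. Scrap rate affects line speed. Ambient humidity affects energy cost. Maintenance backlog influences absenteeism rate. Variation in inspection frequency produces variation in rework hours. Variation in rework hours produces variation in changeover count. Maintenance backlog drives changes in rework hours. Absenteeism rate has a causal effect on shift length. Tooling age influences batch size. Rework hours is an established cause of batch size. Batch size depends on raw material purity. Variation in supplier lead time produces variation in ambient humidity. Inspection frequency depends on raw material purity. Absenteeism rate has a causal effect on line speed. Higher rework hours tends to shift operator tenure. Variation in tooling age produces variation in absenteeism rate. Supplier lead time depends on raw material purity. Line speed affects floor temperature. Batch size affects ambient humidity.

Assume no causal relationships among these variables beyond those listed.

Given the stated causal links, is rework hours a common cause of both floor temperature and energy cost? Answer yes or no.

no

Rework hours has no stated causal path to floor temperature. A confounder must cause both variables, so rework hours does not qualify.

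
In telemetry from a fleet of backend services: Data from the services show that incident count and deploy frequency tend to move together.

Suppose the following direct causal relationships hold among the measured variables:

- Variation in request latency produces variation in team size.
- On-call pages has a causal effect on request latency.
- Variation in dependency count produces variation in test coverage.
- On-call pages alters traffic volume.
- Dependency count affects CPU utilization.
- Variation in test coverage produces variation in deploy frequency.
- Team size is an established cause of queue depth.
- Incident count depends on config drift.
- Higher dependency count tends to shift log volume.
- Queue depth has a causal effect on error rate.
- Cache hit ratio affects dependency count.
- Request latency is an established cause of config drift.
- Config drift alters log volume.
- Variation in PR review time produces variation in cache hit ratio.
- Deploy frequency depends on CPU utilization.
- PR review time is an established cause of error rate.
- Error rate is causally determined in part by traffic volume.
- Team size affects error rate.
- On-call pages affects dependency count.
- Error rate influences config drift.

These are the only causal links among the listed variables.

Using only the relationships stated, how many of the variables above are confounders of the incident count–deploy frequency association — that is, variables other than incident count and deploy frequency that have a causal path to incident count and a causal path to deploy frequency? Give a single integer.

2

The common causes are: PR review time (to incident count via PR review time → error rate → config drift → incident count; to deploy frequency via PR review time → cache hit ratio → dependency count → CPU utilization → deploy frequency); on-call pages (to incident count via on-call pages → request latency → config drift → incident count; to deploy frequency via on-call pages → dependency count → CPU utilization → deploy frequency).
Every other variable lacks a causal path to at least one of incident count and deploy frequency.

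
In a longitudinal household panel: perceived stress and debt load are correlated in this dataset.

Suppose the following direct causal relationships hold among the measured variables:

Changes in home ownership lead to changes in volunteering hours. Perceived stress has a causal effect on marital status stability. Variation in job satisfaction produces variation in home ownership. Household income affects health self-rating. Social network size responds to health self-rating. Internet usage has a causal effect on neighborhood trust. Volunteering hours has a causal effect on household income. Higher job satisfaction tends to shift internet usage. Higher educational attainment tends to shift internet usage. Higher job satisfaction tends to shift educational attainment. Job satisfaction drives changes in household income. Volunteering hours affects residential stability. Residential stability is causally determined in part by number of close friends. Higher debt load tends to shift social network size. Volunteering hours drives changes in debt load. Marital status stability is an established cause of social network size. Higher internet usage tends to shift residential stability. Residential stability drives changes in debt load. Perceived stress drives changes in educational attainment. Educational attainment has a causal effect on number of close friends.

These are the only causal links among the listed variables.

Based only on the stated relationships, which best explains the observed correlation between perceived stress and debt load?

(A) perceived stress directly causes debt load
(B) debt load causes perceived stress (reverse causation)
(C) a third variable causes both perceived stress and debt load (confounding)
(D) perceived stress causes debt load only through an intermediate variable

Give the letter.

D

Perceived stress reaches debt load through perceived stress → educational attainment → number of close friends → residential stability → debt load — an indirect causal chain with no direct perceived stress → debt load link. No variable causes both perceived stress and debt load, so confounding is ruled out; the effect is mediated.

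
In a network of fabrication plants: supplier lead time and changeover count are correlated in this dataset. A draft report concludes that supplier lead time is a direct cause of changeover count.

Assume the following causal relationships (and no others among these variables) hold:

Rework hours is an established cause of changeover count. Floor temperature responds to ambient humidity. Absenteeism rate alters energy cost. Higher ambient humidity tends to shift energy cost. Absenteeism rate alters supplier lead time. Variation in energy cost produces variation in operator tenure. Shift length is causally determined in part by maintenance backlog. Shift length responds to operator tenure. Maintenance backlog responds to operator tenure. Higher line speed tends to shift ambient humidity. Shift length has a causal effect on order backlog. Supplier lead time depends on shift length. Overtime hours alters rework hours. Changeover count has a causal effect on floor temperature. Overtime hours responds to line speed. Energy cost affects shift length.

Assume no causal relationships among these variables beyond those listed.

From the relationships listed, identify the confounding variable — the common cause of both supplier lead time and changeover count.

line speed

Line speed has a causal path to supplier lead time (line speed → ambient humidity → energy cost → shift length → supplier lead time) and a separate causal path to changeover count (line speed → overtime hours → rework hours → changeover count), so it is a common cause of both.
No stated relationship gives supplier lead time a causal route to changeover count, so the correlation is explained by the shared upstream cause rather than a direct effect.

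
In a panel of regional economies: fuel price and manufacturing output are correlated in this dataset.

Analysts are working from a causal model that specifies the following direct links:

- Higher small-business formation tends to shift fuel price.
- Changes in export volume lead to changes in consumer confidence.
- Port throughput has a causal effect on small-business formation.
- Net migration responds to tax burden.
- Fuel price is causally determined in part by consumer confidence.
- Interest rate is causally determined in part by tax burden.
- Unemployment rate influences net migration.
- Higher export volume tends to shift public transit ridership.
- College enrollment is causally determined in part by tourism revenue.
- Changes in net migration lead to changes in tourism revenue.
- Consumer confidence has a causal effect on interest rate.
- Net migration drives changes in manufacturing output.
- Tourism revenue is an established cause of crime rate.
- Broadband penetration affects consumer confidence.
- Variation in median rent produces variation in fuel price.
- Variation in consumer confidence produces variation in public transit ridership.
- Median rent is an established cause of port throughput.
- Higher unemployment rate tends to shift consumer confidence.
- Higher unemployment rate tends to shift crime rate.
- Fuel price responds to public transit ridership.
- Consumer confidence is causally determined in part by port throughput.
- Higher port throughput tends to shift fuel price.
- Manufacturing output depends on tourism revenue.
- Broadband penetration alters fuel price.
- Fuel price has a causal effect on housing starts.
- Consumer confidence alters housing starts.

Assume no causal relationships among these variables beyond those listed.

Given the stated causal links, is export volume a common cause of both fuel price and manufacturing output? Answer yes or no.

no

Export volume has no stated causal path to manufacturing output. A confounder must cause both variables, so export volume does not qualify.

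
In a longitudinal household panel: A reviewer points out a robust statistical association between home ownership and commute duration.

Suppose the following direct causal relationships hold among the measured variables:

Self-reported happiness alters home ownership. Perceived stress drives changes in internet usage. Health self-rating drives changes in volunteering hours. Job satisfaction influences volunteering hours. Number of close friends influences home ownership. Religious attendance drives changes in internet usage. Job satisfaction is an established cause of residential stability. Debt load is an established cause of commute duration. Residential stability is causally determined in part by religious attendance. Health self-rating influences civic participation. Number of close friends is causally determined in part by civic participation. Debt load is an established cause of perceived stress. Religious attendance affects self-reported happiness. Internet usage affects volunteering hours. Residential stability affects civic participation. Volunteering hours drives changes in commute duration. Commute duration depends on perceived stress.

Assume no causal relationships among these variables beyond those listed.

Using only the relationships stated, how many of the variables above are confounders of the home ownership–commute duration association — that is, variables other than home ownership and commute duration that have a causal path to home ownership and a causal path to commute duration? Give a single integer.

The common causes are: health self-rating (to home ownership via health self-rating → civic participation → number of close friends → home ownership; to commute duration via health self-rating → volunteering hours → commute duration); job satisfaction (to home ownership via job satisfaction → residential stability → civic participation → number of close friends → home ownership; to commute duration via job satisfaction → volunteering hours → commute duration); religious attendance (to home ownership via religious attendance → self-reported happiness → home ownership; to commute duration via religious attendance → internet usage → volunteering hours → commute duration).
Every other variable lacks a causal path to at least one of home ownership and commute duration.

3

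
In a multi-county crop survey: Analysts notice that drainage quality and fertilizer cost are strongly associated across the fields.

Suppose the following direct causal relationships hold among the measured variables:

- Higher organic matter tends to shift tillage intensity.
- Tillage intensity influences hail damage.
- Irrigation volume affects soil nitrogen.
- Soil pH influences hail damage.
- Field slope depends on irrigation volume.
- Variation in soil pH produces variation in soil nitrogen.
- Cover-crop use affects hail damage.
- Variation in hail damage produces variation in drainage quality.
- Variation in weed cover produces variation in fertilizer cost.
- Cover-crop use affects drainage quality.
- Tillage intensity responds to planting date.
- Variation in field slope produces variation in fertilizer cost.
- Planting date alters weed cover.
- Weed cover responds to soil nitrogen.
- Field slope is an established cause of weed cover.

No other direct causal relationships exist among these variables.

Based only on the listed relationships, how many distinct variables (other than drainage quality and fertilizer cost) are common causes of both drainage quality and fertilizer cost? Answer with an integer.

The common causes are: planting date (to drainage quality via planting date → tillage intensity → hail damage → drainage quality; to fertilizer cost via planting date → weed cover → fertilizer cost); soil pH (to drainage quality via soil pH → hail damage → drainage quality; to fertilizer cost via soil pH → soil nitrogen → weed cover → fertilizer cost).
Every other variable lacks a causal path to at least one of drainage quality and fertilizer cost.

2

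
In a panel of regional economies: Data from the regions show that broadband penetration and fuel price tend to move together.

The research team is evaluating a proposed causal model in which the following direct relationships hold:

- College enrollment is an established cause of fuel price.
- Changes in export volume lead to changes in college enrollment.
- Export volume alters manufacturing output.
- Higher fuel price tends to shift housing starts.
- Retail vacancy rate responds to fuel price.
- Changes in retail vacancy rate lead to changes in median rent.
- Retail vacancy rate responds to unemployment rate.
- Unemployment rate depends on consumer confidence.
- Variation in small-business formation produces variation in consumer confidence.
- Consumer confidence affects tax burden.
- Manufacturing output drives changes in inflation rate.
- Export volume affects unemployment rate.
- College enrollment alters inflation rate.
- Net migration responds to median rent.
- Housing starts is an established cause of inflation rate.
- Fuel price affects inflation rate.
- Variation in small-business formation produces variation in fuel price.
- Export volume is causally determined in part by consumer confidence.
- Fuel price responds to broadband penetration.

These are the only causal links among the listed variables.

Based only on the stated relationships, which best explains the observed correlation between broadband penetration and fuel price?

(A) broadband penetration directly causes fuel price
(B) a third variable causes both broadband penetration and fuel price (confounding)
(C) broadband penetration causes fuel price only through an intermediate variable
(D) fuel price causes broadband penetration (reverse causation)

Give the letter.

A

There is a stated direct causal link broadband penetration → fuel price, and no variable causes both broadband penetration and fuel price, so the correlation reflects direct causation.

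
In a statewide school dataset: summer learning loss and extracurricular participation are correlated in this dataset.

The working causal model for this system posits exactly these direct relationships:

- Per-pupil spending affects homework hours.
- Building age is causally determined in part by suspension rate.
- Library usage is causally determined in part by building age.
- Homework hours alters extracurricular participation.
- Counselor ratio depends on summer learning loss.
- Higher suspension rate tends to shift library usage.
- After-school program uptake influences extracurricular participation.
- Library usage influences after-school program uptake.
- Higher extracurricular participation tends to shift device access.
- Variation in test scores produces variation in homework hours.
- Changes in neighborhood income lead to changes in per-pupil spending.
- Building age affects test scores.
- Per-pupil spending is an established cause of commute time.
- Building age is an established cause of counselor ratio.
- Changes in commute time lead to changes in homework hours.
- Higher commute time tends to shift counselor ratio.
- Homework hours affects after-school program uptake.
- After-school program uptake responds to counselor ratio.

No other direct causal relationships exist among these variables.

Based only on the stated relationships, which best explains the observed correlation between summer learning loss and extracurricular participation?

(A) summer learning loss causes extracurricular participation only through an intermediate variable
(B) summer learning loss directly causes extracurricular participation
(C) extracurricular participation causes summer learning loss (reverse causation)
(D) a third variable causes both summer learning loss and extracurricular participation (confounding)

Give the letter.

Summer learning loss reaches extracurricular participation through summer learning loss → counselor ratio → after-school program uptake → extracurricular participation — an indirect causal chain with no direct summer learning loss → extracurricular participation link. No variable causes both summer learning loss and extracurricular participation, so confounding is ruled out; the effect is mediated.

A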